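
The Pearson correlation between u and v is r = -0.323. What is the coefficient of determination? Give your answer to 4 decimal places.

r² = (-0.323)² = 0.1043

0.1043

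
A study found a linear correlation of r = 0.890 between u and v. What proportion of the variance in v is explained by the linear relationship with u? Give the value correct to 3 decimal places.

r² = (0.890)² = 0.792

0.792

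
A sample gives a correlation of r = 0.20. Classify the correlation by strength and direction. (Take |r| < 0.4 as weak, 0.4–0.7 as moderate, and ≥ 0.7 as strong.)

weak positive

r = 0.20 > 0 so the relationship is positive.
|r| = 0.20, which falls in the weak range.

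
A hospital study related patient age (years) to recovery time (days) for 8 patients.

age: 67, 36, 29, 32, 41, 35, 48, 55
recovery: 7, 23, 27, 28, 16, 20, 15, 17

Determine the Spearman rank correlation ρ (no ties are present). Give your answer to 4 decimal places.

-0.8810

Rank age: 8, 4, 1, 2, 5, 3, 6, 7
Rank recovery: 1, 6, 7, 8, 3, 5, 2, 4
d = rank(age) − rank(recovery): 7, -2, -6, -6, 2, -2, 4, 3; Σd² = 158
ρ = 1 − 6Σd² / [n(n²−1)] = 1 − 6×158 / (8×63) = 1 − 948/504 ≈ -0.8810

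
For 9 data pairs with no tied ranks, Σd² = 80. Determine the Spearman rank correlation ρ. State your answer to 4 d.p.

0.3333

ρ = 1 − 6Σd² / [n(n²−1)] = 1 − 6×80 / (9×80)
  = 1 − 480/720 = 1 − 0.66667 ≈ 0.3333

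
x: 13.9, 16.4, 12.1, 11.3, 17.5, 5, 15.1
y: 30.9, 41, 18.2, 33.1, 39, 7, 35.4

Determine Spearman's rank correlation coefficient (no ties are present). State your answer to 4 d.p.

Rank x: 4, 6, 3, 2, 7, 1, 5
Rank y: 3, 7, 2, 4, 6, 1, 5
d = rank(x) − rank(y): 1, -1, 1, -2, 1, 0, 0; Σd² = 8
ρ = 1 − 6Σd² / [n(n²−1)] = 1 − 6×8 / (7×48) = 1 − 48/336 ≈ 0.8571

0.8571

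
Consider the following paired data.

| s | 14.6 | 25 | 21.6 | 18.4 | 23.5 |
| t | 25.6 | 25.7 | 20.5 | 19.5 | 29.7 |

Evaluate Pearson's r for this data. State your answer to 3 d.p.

n = 5, Σs = 103.1, Σt = 121, Σs² = 2195.53, Σt² = 2998.44, Σst = 2515.81
nΣst − ΣsΣt = 12579.05 − 12475.1 = 103.95
nΣs² − (Σs)² = 10977.65 − 10629.61 = 348.04; nΣt² − (Σt)² = 14992.2 − 14641 = 351.2
r = 103.95 / √(348.04 × 351.2) = 103.95 / 349.6164 ≈ 0.297

0.297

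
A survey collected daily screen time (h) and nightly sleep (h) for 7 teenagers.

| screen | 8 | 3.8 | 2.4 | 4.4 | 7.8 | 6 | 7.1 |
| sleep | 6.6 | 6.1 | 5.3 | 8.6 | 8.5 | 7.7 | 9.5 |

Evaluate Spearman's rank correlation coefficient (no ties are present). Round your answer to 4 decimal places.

Rank screen: 7, 2, 1, 3, 6, 4, 5
Rank sleep: 3, 2, 1, 6, 5, 4, 7
d = rank(screen) − rank(sleep): 4, 0, 0, -3, 1, 0, -2; Σd² = 30
ρ = 1 − 6Σd² / [n(n²−1)] = 1 − 6×30 / (7×48) = 1 − 180/336 ≈ 0.4643

0.4643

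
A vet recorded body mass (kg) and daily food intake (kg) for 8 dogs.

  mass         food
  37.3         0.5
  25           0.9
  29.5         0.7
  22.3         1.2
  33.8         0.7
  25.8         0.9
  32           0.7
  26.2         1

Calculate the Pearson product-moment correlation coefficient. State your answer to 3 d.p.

n = 8, Σx = 231.9, Σy = 6.6, Σx² = 6902.35, Σy² = 5.78, Σxy = 184.04
nΣxy − ΣxΣy = 1472.32 − 1530.54 = -58.22
nΣx² − (Σx)² = 55218.8 − 53777.61 = 1441.19; nΣy² − (Σy)² = 46.24 − 43.56 = 2.68
r = -58.22 / √(1441.19 × 2.68) = -58.22 / 62.1481 ≈ -0.937

-0.937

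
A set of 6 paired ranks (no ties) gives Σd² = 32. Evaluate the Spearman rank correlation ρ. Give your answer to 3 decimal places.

ρ = 1 − 6Σd² / [n(n²−1)] = 1 − 6×32 / (6×35)
  = 1 − 192/210 = 1 − 0.9143 ≈ 0.086

0.086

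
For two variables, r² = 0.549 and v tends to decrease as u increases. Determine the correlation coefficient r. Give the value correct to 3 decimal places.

-0.741

|r| = √0.549 = 0.741
The association is negative, so r = −0.741.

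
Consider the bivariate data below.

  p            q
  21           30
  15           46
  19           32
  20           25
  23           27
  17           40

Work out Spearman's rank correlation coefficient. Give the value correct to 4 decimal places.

-0.8286

Rank p: 5, 1, 3, 4, 6, 2
Rank q: 3, 6, 4, 1, 2, 5
d = rank(p) − rank(q): 2, -5, -1, 3, 4, -3; Σd² = 64
ρ = 1 − 6Σd² / [n(n²−1)] = 1 − 6×64 / (6×35) = 1 − 384/210 ≈ -0.8286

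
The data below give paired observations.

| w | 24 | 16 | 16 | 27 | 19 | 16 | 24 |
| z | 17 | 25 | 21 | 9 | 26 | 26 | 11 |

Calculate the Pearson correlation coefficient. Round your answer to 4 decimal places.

-0.8931

n = 7, Σw = 142, Σz = 135, Σw² = 3010, Σz² = 2909, Σwz = 2561
nΣwz − ΣwΣz = 17927 − 19170 = -1243
nΣw² − (Σw)² = 21070 − 20164 = 906; nΣz² − (Σz)² = 20363 − 18225 = 2138
r = -1243 / √(906 × 2138) = -1243 / 1391.7715 ≈ -0.8931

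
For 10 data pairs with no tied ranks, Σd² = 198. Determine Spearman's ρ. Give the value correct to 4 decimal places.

-0.2000

ρ = 1 − 6Σd² / [n(n²−1)] = 1 − 6×198 / (10×99)
  = 1 − 1188/990 = 1 − 1.20000 ≈ -0.2000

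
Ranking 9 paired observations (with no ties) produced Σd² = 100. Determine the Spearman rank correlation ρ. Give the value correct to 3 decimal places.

0.167

ρ = 1 − 6Σd² / [n(n²−1)] = 1 − 6×100 / (9×80)
  = 1 − 600/720 = 1 − 0.8333 ≈ 0.167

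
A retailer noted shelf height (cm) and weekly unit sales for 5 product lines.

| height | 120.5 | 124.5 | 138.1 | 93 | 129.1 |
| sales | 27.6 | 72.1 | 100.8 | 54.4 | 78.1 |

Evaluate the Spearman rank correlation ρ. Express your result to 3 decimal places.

Rank height: 2, 3, 5, 1, 4
Rank sales: 1, 3, 5, 2, 4
d = rank(height) − rank(sales): 1, 0, 0, -1, 0; Σd² = 2
ρ = 1 − 6Σd² / [n(n²−1)] = 1 − 6×2 / (5×24) = 1 − 12/120 ≈ 0.900

0.900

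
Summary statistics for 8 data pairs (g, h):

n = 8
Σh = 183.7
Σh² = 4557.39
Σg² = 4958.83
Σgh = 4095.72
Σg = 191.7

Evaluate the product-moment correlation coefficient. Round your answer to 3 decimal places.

-0.870

r = (nΣgh − ΣgΣh) / √[(nΣg² − (Σg)²)(nΣh² − (Σh)²)]
Numerator: 8×4095.72 − 191.7×183.7 = -2449.53
Denominator: √[(39670.64 − 36748.89)(36459.12 − 33745.69)] = √[2921.75 × 2713.43] = 2815.6641
r = -2449.53 / 2815.6641 ≈ -0.870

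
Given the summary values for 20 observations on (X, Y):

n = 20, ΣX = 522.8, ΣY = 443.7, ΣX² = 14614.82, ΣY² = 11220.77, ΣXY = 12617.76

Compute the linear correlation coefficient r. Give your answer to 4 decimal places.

r = (nΣXY − ΣXΣY) / √[(nΣX² − (ΣX)²)(nΣY² − (ΣY)²)]
Numerator: 20×12617.76 − 522.8×443.7 = 20388.84
Denominator: √[(292296.4 − 273319.84)(224415.4 − 196869.69)] = √[18976.56 × 27545.71] = 22863.1323
r = 20388.84 / 22863.1323 ≈ 0.8918

0.8918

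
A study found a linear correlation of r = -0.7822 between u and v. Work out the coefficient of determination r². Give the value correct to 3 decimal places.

r² = (-0.7822)² = 0.612

0.612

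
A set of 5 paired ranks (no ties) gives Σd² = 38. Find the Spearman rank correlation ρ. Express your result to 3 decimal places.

ρ = 1 − 6Σd² / [n(n²−1)] = 1 − 6×38 / (5×24)
  = 1 − 228/120 = 1 − 1.9000 ≈ -0.900

-0.900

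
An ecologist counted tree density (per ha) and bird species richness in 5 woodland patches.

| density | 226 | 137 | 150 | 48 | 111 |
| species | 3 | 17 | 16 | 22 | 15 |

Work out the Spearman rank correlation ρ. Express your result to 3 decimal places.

-0.700

Rank density: 5, 3, 4, 1, 2
Rank species: 1, 4, 3, 5, 2
d = rank(density) − rank(species): 4, -1, 1, -4, 0; Σd² = 34
ρ = 1 − 6Σd² / [n(n²−1)] = 1 − 6×34 / (5×24) = 1 − 204/120 ≈ -0.700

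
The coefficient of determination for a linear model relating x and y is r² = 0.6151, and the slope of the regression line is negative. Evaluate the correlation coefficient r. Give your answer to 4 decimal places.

-0.7843

|r| = √0.6151 = 0.7843
The association is negative, so r = −0.7843.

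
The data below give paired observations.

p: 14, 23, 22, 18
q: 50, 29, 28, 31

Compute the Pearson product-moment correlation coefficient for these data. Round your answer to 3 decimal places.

-0.899

n = 4, Σp = 77, Σq = 138, Σp² = 1533, Σq² = 5086, Σpq = 2541
nΣpq − ΣpΣq = 10164 − 10626 = -462
nΣp² − (Σp)² = 6132 − 5929 = 203; nΣq² − (Σq)² = 20344 − 19044 = 1300
r = -462 / √(203 × 1300) = -462 / 513.7120 ≈ -0.899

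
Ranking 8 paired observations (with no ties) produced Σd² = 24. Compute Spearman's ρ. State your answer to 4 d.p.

ρ = 1 − 6Σd² / [n(n²−1)] = 1 − 6×24 / (8×63)
  = 1 − 144/504 = 1 − 0.28571 ≈ 0.7143

0.7143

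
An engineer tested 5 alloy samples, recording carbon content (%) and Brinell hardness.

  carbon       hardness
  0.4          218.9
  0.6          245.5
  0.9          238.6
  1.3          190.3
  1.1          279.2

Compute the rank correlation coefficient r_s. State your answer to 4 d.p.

-0.1000

Rank carbon: 1, 2, 3, 5, 4
Rank hardness: 2, 4, 3, 1, 5
d = rank(carbon) − rank(hardness): -1, -2, 0, 4, -1; Σd² = 22
ρ = 1 − 6Σd² / [n(n²−1)] = 1 − 6×22 / (5×24) = 1 − 132/120 ≈ -0.1000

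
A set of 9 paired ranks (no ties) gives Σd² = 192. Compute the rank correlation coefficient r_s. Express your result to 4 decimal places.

ρ = 1 − 6Σd² / [n(n²−1)] = 1 − 6×192 / (9×80)
  = 1 − 1152/720 = 1 − 1.60000 ≈ -0.6000

-0.6000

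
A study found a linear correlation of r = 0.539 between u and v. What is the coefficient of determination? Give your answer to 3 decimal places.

r² = (0.539)² = 0.291

0.291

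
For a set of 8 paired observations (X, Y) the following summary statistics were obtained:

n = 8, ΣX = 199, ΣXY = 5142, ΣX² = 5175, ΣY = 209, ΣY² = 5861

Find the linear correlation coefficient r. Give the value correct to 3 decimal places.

-0.189

r = (nΣXY − ΣXΣY) / √[(nΣX² − (ΣX)²)(nΣY² − (ΣY)²)]
Numerator: 8×5142 − 199×209 = -455
Denominator: √[(41400 − 39601)(46888 − 43681)] = √[1799 × 3207] = 2401.9561
r = -455 / 2401.9561 ≈ -0.189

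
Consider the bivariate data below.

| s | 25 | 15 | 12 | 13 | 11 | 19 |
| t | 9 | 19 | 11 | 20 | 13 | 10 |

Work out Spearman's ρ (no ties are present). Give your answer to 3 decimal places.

-0.543

Rank s: 6, 4, 2, 3, 1, 5
Rank t: 1, 5, 3, 6, 4, 2
d = rank(s) − rank(t): 5, -1, -1, -3, -3, 3; Σd² = 54
ρ = 1 − 6Σd² / [n(n²−1)] = 1 − 6×54 / (6×35) = 1 − 324/210 ≈ -0.543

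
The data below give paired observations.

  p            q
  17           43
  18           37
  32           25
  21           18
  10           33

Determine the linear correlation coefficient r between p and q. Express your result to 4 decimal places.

n = 5, Σp = 98, Σq = 156, Σp² = 2178, Σq² = 5256, Σpq = 2905
nΣpq − ΣpΣq = 14525 − 15288 = -763
nΣp² − (Σp)² = 10890 − 9604 = 1286; nΣq² − (Σq)² = 26280 − 24336 = 1944
r = -763 / √(1286 × 1944) = -763 / 1581.1338 ≈ -0.4826

-0.4826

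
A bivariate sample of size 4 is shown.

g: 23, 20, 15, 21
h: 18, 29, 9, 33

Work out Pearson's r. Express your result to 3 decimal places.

0.579

n = 4, Σg = 79, Σh = 89, Σg² = 1595, Σh² = 2335, Σgh = 1822
nΣgh − ΣgΣh = 7288 − 7031 = 257
nΣg² − (Σg)² = 6380 − 6241 = 139; nΣh² − (Σh)² = 9340 − 7921 = 1419
r = 257 / √(139 × 1419) = 257 / 444.1182 ≈ 0.579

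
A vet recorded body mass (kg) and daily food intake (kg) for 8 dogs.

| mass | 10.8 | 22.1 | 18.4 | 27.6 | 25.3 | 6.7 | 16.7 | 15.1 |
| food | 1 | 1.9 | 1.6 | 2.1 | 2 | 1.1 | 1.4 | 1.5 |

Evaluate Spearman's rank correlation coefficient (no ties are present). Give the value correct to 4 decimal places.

Rank mass: 2, 6, 5, 8, 7, 1, 4, 3
Rank food: 1, 6, 5, 8, 7, 2, 3, 4
d = rank(mass) − rank(food): 1, 0, 0, 0, 0, -1, 1, -1; Σd² = 4
ρ = 1 − 6Σd² / [n(n²−1)] = 1 − 6×4 / (8×63) = 1 − 24/504 ≈ 0.9524

0.9524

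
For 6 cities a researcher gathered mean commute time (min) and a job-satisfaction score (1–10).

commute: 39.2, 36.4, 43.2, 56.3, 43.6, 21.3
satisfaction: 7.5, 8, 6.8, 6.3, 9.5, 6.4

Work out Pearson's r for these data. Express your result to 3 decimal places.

n = 6, Σx = 240, Σy = 44.5, Σx² = 10252.18, Σy² = 337.39, Σxy = 1784.17
nΣxy − ΣxΣy = 10705.02 − 10680 = 25.02
nΣx² − (Σx)² = 61513.08 − 57600 = 3913.08; nΣy² − (Σy)² = 2024.34 − 1980.25 = 44.09
r = 25.02 / √(3913.08 × 44.09) = 25.02 / 415.3645 ≈ 0.060

0.060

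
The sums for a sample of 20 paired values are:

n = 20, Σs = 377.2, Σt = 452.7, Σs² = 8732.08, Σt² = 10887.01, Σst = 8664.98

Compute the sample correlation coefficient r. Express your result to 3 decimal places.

r = (nΣst − ΣsΣt) / √[(nΣs² − (Σs)²)(nΣt² − (Σt)²)]
Numerator: 20×8664.98 − 377.2×452.7 = 2541.16
Denominator: √[(174641.6 − 142279.84)(217740.2 − 204937.29)] = √[32361.76 × 12802.91] = 20354.9675
r = 2541.16 / 20354.9675 ≈ 0.125

0.125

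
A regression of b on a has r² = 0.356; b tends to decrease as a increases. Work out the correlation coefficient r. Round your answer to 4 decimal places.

|r| = √0.356 = 0.5967
The association is negative, so r = −0.5967.

-0.5967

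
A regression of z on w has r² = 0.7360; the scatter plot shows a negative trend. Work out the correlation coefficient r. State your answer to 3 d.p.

|r| = √0.7360 = 0.858
The association is negative, so r = −0.858.

-0.858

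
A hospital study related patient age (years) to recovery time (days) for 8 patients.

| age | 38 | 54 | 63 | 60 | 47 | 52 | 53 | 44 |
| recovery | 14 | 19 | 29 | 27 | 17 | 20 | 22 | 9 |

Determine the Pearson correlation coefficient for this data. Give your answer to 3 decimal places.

0.904

n = 8, Σx = 411, Σy = 157, Σx² = 21587, Σy² = 3381, Σxy = 8406
nΣxy − ΣxΣy = 67248 − 64527 = 2721
nΣx² − (Σx)² = 172696 − 168921 = 3775; nΣy² − (Σy)² = 27048 − 24649 = 2399
r = 2721 / √(3775 × 2399) = 2721 / 3009.3562 ≈ 0.904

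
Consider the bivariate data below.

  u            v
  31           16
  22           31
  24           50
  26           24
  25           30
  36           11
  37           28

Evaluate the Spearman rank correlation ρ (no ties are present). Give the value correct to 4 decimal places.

Rank u: 5, 1, 2, 4, 3, 6, 7
Rank v: 2, 6, 7, 3, 5, 1, 4
d = rank(u) − rank(v): 3, -5, -5, 1, -2, 5, 3; Σd² = 98
ρ = 1 − 6Σd² / [n(n²−1)] = 1 − 6×98 / (7×48) = 1 − 588/336 ≈ -0.7500

-0.7500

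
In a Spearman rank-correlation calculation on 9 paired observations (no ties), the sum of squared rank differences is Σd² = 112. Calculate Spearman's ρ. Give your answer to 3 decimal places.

ρ = 1 − 6Σd² / [n(n²−1)] = 1 − 6×112 / (9×80)
  = 1 − 672/720 = 1 − 0.9333 ≈ 0.067

0.067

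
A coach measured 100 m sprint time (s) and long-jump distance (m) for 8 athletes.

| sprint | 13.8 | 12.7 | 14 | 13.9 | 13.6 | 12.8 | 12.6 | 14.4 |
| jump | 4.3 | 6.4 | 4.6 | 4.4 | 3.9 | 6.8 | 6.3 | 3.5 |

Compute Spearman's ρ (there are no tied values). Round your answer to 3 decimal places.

-0.667

Rank sprint: 5, 2, 7, 6, 4, 3, 1, 8
Rank jump: 3, 7, 5, 4, 2, 8, 6, 1
d = rank(sprint) − rank(jump): 2, -5, 2, 2, 2, -5, -5, 7; Σd² = 140
ρ = 1 − 6Σd² / [n(n²−1)] = 1 − 6×140 / (8×63) = 1 − 840/504 ≈ -0.667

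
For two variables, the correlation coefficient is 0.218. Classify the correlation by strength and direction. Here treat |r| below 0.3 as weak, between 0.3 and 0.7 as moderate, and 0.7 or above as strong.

r = 0.218 > 0 so the relationship is positive.
|r| = 0.218, which falls in the weak range.

weak positive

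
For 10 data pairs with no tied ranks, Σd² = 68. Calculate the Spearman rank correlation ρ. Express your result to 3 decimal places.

0.588

ρ = 1 − 6Σd² / [n(n²−1)] = 1 − 6×68 / (10×99)
  = 1 − 408/990 = 1 − 0.4121 ≈ 0.588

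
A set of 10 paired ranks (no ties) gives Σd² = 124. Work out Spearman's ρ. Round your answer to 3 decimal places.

ρ = 1 − 6Σd² / [n(n²−1)] = 1 − 6×124 / (10×99)
  = 1 − 744/990 = 1 − 0.7515 ≈ 0.248

0.248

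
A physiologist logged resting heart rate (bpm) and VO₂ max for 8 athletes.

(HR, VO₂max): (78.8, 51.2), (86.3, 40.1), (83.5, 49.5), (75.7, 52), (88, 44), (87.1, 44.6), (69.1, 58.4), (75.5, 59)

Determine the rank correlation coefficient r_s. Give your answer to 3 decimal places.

-0.905

Rank HR: 4, 6, 5, 3, 8, 7, 1, 2
Rank VO₂max: 5, 1, 4, 6, 2, 3, 7, 8
d = rank(HR) − rank(VO₂max): -1, 5, 1, -3, 6, 4, -6, -6; Σd² = 160
ρ = 1 − 6Σd² / [n(n²−1)] = 1 − 6×160 / (8×63) = 1 − 960/504 ≈ -0.905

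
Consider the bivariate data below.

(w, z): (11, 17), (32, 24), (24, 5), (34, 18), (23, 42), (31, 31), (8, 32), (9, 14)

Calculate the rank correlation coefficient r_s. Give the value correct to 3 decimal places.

-0.048

Rank w: 3, 7, 5, 8, 4, 6, 1, 2
Rank z: 3, 5, 1, 4, 8, 6, 7, 2
d = rank(w) − rank(z): 0, 2, 4, 4, -4, 0, -6, 0; Σd² = 88
ρ = 1 − 6Σd² / [n(n²−1)] = 1 − 6×88 / (8×63) = 1 − 528/504 ≈ -0.048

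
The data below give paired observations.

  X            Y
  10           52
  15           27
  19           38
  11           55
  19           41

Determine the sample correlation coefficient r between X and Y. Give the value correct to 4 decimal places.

n = 5, ΣX = 74, ΣY = 213, ΣX² = 1168, ΣY² = 9583, ΣXY = 3031
nΣXY − ΣXΣY = 15155 − 15762 = -607
nΣX² − (ΣX)² = 5840 − 5476 = 364; nΣY² − (ΣY)² = 47915 − 45369 = 2546
r = -607 / √(364 × 2546) = -607 / 962.6754 ≈ -0.6305

-0.6305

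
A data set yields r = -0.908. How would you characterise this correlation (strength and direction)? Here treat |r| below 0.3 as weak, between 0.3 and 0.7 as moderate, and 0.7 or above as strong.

strong negative

r = -0.908 < 0 so the relationship is negative.
|r| = 0.908, which falls in the strong range.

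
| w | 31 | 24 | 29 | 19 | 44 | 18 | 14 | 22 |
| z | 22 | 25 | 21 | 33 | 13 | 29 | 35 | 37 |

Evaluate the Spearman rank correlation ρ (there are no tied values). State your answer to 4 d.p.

Rank w: 7, 5, 6, 3, 8, 2, 1, 4
Rank z: 3, 4, 2, 6, 1, 5, 7, 8
d = rank(w) − rank(z): 4, 1, 4, -3, 7, -3, -6, -4; Σd² = 152
ρ = 1 − 6Σd² / [n(n²−1)] = 1 − 6×152 / (8×63) = 1 − 912/504 ≈ -0.8095

-0.8095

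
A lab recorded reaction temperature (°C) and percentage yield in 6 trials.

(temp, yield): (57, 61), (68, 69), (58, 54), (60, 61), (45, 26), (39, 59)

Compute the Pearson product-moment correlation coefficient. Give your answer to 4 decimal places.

0.5622

n = 6, Σx = 327, Σy = 330, Σx² = 18383, Σy² = 19276, Σxy = 18432
nΣxy − ΣxΣy = 110592 − 107910 = 2682
nΣx² − (Σx)² = 110298 − 106929 = 3369; nΣy² − (Σy)² = 115656 − 108900 = 6756
r = 2682 / √(3369 × 6756) = 2682 / 4770.8452 ≈ 0.5622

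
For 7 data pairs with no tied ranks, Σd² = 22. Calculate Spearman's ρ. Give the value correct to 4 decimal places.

ρ = 1 − 6Σd² / [n(n²−1)] = 1 − 6×22 / (7×48)
  = 1 − 132/336 = 1 − 0.39286 ≈ 0.6071

0.6071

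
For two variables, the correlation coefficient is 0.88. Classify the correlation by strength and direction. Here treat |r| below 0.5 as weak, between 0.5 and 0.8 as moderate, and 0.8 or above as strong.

r = 0.88 > 0 so the relationship is positive.
|r| = 0.88, which falls in the strong range.

strong positive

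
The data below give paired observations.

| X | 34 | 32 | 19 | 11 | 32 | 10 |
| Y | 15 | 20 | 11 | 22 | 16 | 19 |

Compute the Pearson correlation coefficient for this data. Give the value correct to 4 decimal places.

n = 6, ΣX = 138, ΣY = 103, ΣX² = 3786, ΣY² = 1847, ΣXY = 2303
nΣXY − ΣXΣY = 13818 − 14214 = -396
nΣX² − (ΣX)² = 22716 − 19044 = 3672; nΣY² − (ΣY)² = 11082 − 10609 = 473
r = -396 / √(3672 × 473) = -396 / 1317.8983 ≈ -0.3005

-0.3005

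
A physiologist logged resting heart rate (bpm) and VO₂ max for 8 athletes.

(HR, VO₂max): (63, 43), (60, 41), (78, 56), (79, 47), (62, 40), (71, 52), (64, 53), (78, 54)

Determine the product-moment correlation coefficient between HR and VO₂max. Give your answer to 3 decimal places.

0.693

n = 8, Σx = 555, Σy = 386, Σx² = 38959, Σy² = 18904, Σxy = 27026
nΣxy − ΣxΣy = 216208 − 214230 = 1978
nΣx² − (Σx)² = 311672 − 308025 = 3647; nΣy² − (Σy)² = 151232 − 148996 = 2236
r = 1978 / √(3647 × 2236) = 1978 / 2855.6421 ≈ 0.693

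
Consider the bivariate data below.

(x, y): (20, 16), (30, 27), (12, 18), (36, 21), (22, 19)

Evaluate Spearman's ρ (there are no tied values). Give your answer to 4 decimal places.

0.8000

Rank x: 2, 4, 1, 5, 3
Rank y: 1, 5, 2, 4, 3
d = rank(x) − rank(y): 1, -1, -1, 1, 0; Σd² = 4
ρ = 1 − 6Σd² / [n(n²−1)] = 1 − 6×4 / (5×24) = 1 − 24/120 ≈ 0.8000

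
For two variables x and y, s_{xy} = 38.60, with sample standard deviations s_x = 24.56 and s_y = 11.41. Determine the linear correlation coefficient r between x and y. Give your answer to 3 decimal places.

r = Cov(x,y) / (s_x · s_y) = 38.60 / (24.56 × 11.41)
  = 38.60 / 280.2296 ≈ 0.138

0.138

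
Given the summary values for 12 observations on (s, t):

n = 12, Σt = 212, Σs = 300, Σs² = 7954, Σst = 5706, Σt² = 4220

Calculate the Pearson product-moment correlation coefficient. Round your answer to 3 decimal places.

0.875

r = (nΣst − ΣsΣt) / √[(nΣs² − (Σs)²)(nΣt² − (Σt)²)]
Numerator: 12×5706 − 300×212 = 4872
Denominator: √[(95448 − 90000)(50640 − 44944)] = √[5448 × 5696] = 5570.6201
r = 4872 / 5570.6201 ≈ 0.875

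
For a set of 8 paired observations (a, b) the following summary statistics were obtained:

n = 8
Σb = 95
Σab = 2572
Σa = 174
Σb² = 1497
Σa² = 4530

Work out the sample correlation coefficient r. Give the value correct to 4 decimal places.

r = (nΣab − ΣaΣb) / √[(nΣa² − (Σa)²)(nΣb² − (Σb)²)]
Numerator: 8×2572 − 174×95 = 4046
Denominator: √[(36240 − 30276)(11976 − 9025)] = √[5964 × 2951] = 4195.2073
r = 4046 / 4195.2073 ≈ 0.9644

0.9644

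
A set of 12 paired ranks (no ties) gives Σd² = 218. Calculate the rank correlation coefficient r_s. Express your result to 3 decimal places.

0.238

ρ = 1 − 6Σd² / [n(n²−1)] = 1 − 6×218 / (12×143)
  = 1 − 1308/1716 = 1 − 0.7622 ≈ 0.238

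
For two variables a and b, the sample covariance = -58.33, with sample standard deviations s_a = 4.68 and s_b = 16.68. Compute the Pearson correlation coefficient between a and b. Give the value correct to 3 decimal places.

-0.747

r = Cov(a,b) / (s_a · s_b) = -58.33 / (4.68 × 16.68)
  = -58.33 / 78.0624 ≈ -0.747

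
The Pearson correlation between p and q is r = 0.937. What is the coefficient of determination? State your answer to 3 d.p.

0.878

r² = (0.937)² = 0.878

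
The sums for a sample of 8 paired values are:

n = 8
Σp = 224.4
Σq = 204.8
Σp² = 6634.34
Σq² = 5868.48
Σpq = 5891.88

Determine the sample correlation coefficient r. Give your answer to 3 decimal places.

r = (nΣpq − ΣpΣq) / √[(nΣp² − (Σp)²)(nΣq² − (Σq)²)]
Numerator: 8×5891.88 − 224.4×204.8 = 1177.92
Denominator: √[(53074.72 − 50355.36)(46947.84 − 41943.04)] = √[2719.36 × 5004.8] = 3689.1534
r = 1177.92 / 3689.1534 ≈ 0.319

0.319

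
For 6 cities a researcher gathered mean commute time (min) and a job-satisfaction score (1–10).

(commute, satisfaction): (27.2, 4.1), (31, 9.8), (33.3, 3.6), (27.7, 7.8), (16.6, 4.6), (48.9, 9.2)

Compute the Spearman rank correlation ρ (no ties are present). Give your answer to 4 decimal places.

0.2571

Rank commute: 2, 4, 5, 3, 1, 6
Rank satisfaction: 2, 6, 1, 4, 3, 5
d = rank(commute) − rank(satisfaction): 0, -2, 4, -1, -2, 1; Σd² = 26
ρ = 1 − 6Σd² / [n(n²−1)] = 1 − 6×26 / (6×35) = 1 − 156/210 ≈ 0.2571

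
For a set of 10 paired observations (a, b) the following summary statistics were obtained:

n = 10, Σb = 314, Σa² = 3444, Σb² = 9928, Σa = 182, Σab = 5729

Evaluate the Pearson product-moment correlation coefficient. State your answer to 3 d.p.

0.150

r = (nΣab − ΣaΣb) / √[(nΣa² − (Σa)²)(nΣb² − (Σb)²)]
Numerator: 10×5729 − 182×314 = 142
Denominator: √[(34440 − 33124)(99280 − 98596)] = √[1316 × 684] = 948.7592
r = 142 / 948.7592 ≈ 0.150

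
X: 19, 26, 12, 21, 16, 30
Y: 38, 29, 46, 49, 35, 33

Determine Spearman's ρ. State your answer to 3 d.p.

-0.543

Rank X: 3, 5, 1, 4, 2, 6
Rank Y: 4, 1, 5, 6, 3, 2
d = rank(X) − rank(Y): -1, 4, -4, -2, -1, 4; Σd² = 54
ρ = 1 − 6Σd² / [n(n²−1)] = 1 − 6×54 / (6×35) = 1 − 324/210 ≈ -0.543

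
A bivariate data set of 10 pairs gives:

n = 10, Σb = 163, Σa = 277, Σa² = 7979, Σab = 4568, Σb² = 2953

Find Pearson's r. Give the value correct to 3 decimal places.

r = (nΣab − ΣaΣb) / √[(nΣa² − (Σa)²)(nΣb² − (Σb)²)]
Numerator: 10×4568 − 277×163 = 529
Denominator: √[(79790 − 76729)(29530 − 26569)] = √[3061 × 2961] = 3010.5848
r = 529 / 3010.5848 ≈ 0.176

0.176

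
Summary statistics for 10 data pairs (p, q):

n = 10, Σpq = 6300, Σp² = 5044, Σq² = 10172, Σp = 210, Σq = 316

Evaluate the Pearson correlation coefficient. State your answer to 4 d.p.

r = (nΣpq − ΣpΣq) / √[(nΣp² − (Σp)²)(nΣq² − (Σq)²)]
Numerator: 10×6300 − 210×316 = -3360
Denominator: √[(50440 − 44100)(101720 − 99856)] = √[6340 × 1864] = 3437.6969
r = -3360 / 3437.6969 ≈ -0.9774

-0.9774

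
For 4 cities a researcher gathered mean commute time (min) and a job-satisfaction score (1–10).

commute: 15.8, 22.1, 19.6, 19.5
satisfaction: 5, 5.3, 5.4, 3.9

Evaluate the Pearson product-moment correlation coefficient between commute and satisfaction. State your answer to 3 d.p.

n = 4, Σx = 77, Σy = 19.6, Σx² = 1502.46, Σy² = 97.46, Σxy = 378.02
nΣxy − ΣxΣy = 1512.08 − 1509.2 = 2.88
nΣx² − (Σx)² = 6009.84 − 5929 = 80.84; nΣy² − (Σy)² = 389.84 − 384.16 = 5.68
r = 2.88 / √(80.84 × 5.68) = 2.88 / 21.4283 ≈ 0.134

0.134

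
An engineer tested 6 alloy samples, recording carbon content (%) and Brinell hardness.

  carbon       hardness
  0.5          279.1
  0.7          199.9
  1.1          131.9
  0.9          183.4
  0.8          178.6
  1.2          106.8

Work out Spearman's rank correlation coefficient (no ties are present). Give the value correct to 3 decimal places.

-0.943

Rank carbon: 1, 2, 5, 4, 3, 6
Rank hardness: 6, 5, 2, 4, 3, 1
d = rank(carbon) − rank(hardness): -5, -3, 3, 0, 0, 5; Σd² = 68
ρ = 1 − 6Σd² / [n(n²−1)] = 1 − 6×68 / (6×35) = 1 − 408/210 ≈ -0.943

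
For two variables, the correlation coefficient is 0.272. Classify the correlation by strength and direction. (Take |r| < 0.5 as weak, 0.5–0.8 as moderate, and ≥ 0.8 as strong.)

r = 0.272 > 0 so the relationship is positive.
|r| = 0.272, which falls in the weak range.

weak positive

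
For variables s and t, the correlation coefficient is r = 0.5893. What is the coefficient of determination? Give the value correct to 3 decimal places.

0.347

r² = (0.5893)² = 0.347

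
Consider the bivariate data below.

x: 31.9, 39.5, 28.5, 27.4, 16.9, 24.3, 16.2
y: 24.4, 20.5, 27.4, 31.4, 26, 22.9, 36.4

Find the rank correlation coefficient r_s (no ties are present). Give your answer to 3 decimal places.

-0.607

Rank x: 6, 7, 5, 4, 2, 3, 1
Rank y: 3, 1, 5, 6, 4, 2, 7
d = rank(x) − rank(y): 3, 6, 0, -2, -2, 1, -6; Σd² = 90
ρ = 1 − 6Σd² / [n(n²−1)] = 1 − 6×90 / (7×48) = 1 − 540/336 ≈ -0.607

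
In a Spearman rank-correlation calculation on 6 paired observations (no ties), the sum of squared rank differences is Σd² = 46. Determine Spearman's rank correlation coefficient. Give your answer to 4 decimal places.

ρ = 1 − 6Σd² / [n(n²−1)] = 1 − 6×46 / (6×35)
  = 1 − 276/210 = 1 − 1.31429 ≈ -0.3143

-0.3143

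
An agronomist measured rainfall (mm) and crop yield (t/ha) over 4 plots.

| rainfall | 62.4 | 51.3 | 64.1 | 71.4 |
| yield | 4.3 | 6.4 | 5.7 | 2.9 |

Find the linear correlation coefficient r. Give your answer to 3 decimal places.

n = 4, Σx = 249.2, Σy = 19.3, Σx² = 15732.22, Σy² = 100.35, Σxy = 1169.07
nΣxy − ΣxΣy = 4676.28 − 4809.56 = -133.28
nΣx² − (Σx)² = 62928.88 − 62100.64 = 828.24; nΣy² − (Σy)² = 401.4 − 372.49 = 28.91
r = -133.28 / √(828.24 × 28.91) = -133.28 / 154.7398 ≈ -0.861

-0.861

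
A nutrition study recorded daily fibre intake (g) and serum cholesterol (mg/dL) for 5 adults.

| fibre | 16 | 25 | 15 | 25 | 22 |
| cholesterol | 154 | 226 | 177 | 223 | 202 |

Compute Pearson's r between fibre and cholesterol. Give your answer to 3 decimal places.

n = 5, Σx = 103, Σy = 982, Σx² = 2215, Σy² = 196654, Σxy = 20788
nΣxy − ΣxΣy = 103940 − 101146 = 2794
nΣx² − (Σx)² = 11075 − 10609 = 466; nΣy² − (Σy)² = 983270 − 964324 = 18946
r = 2794 / √(466 × 18946) = 2794 / 2971.3357 ≈ 0.940

0.940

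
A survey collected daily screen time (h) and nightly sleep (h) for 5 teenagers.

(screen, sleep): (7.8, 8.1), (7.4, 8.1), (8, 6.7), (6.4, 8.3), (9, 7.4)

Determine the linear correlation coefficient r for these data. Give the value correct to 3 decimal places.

-0.618

n = 5, Σx = 38.6, Σy = 38.6, Σx² = 301.56, Σy² = 299.76, Σxy = 296.44
nΣxy − ΣxΣy = 1482.2 − 1489.96 = -7.76
nΣx² − (Σx)² = 1507.8 − 1489.96 = 17.84; nΣy² − (Σy)² = 1498.8 − 1489.96 = 8.84
r = -7.76 / √(17.84 × 8.84) = -7.76 / 12.5581 ≈ -0.618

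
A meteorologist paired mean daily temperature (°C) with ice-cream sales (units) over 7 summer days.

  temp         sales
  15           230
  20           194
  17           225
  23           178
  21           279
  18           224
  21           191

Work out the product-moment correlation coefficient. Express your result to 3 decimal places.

-0.327

n = 7, Σx = 135, Σy = 1521, Σx² = 2649, Σy² = 337343, Σxy = 29151
nΣxy − ΣxΣy = 204057 − 205335 = -1278
nΣx² − (Σx)² = 18543 − 18225 = 318; nΣy² − (Σy)² = 2361401 − 2313441 = 47960
r = -1278 / √(318 × 47960) = -1278 / 3905.2887 ≈ -0.327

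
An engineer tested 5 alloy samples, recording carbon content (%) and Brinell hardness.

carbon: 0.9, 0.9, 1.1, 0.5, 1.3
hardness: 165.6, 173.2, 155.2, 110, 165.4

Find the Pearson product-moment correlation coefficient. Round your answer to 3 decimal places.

n = 5, Σx = 4.7, Σy = 769.4, Σx² = 4.77, Σy² = 120965.8, Σxy = 745.66
nΣxy − ΣxΣy = 3728.3 − 3616.18 = 112.12
nΣx² − (Σx)² = 23.85 − 22.09 = 1.76; nΣy² − (Σy)² = 604829 − 591976.36 = 12852.64
r = 112.12 / √(1.76 × 12852.64) = 112.12 / 150.4016 ≈ 0.745

0.745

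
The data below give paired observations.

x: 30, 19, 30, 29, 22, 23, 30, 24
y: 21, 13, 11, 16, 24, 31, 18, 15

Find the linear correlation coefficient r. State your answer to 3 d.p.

-0.216

n = 8, Σx = 207, Σy = 149, Σx² = 5491, Σy² = 3073, Σxy = 3812
nΣxy − ΣxΣy = 30496 − 30843 = -347
nΣx² − (Σx)² = 43928 − 42849 = 1079; nΣy² − (Σy)² = 24584 − 22201 = 2383
r = -347 / √(1079 × 2383) = -347 / 1603.5140 ≈ -0.216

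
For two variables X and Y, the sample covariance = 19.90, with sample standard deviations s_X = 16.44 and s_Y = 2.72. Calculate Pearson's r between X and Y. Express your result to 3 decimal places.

r = Cov(X,Y) / (s_X · s_Y) = 19.90 / (16.44 × 2.72)
  = 19.90 / 44.7168 ≈ 0.445

0.445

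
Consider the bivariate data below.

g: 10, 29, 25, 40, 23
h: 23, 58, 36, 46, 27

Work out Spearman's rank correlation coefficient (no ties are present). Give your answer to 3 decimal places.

0.900

Rank g: 1, 4, 3, 5, 2
Rank h: 1, 5, 3, 4, 2
d = rank(g) − rank(h): 0, -1, 0, 1, 0; Σd² = 2
ρ = 1 − 6Σd² / [n(n²−1)] = 1 − 6×2 / (5×24) = 1 − 12/120 ≈ 0.900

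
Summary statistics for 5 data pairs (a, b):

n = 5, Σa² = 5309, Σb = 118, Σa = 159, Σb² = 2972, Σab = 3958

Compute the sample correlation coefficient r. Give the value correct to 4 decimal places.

0.9451

r = (nΣab − ΣaΣb) / √[(nΣa² − (Σa)²)(nΣb² − (Σb)²)]
Numerator: 5×3958 − 159×118 = 1028
Denominator: √[(26545 − 25281)(14860 − 13924)] = √[1264 × 936] = 1087.7058
r = 1028 / 1087.7058 ≈ 0.9451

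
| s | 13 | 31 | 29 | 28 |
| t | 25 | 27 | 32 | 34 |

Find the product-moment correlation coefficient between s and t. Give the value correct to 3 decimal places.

0.600

n = 4, Σs = 101, Σt = 118, Σs² = 2755, Σt² = 3534, Σst = 3042
nΣst − ΣsΣt = 12168 − 11918 = 250
nΣs² − (Σs)² = 11020 − 10201 = 819; nΣt² − (Σt)² = 14136 − 13924 = 212
r = 250 / √(819 × 212) = 250 / 416.6869 ≈ 0.600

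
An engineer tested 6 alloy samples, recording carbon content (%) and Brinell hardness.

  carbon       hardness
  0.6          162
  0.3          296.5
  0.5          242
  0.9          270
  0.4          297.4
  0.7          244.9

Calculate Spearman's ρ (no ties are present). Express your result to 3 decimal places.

-0.429

Rank carbon: 4, 1, 3, 6, 2, 5
Rank hardness: 1, 5, 2, 4, 6, 3
d = rank(carbon) − rank(hardness): 3, -4, 1, 2, -4, 2; Σd² = 50
ρ = 1 − 6Σd² / [n(n²−1)] = 1 − 6×50 / (6×35) = 1 − 300/210 ≈ -0.429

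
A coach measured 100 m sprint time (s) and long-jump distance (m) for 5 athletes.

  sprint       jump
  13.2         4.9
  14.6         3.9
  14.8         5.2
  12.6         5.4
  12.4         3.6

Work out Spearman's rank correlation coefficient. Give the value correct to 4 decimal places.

0.3000

Rank sprint: 3, 4, 5, 2, 1
Rank jump: 3, 2, 4, 5, 1
d = rank(sprint) − rank(jump): 0, 2, 1, -3, 0; Σd² = 14
ρ = 1 − 6Σd² / [n(n²−1)] = 1 − 6×14 / (5×24) = 1 − 84/120 ≈ 0.3000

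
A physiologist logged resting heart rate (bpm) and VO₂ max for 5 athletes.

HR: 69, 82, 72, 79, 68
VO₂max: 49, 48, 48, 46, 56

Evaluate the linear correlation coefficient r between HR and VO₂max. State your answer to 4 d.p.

-0.6598

n = 5, Σx = 370, Σy = 247, Σx² = 27534, Σy² = 12261, Σxy = 18215
nΣxy − ΣxΣy = 91075 − 91390 = -315
nΣx² − (Σx)² = 137670 − 136900 = 770; nΣy² − (Σy)² = 61305 − 61009 = 296
r = -315 / √(770 × 296) = -315 / 477.4097 ≈ -0.6598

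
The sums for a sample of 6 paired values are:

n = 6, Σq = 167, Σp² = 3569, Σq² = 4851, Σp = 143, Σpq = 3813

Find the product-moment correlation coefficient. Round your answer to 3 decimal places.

r = (nΣpq − ΣpΣq) / √[(nΣp² − (Σp)²)(nΣq² − (Σq)²)]
Numerator: 6×3813 − 143×167 = -1003
Denominator: √[(21414 − 20449)(29106 − 27889)] = √[965 × 1217] = 1083.6997
r = -1003 / 1083.6997 ≈ -0.926

-0.926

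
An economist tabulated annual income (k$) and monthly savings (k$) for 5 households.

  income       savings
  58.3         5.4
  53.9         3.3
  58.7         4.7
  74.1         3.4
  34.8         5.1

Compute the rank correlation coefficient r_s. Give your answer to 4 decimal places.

Rank income: 3, 2, 4, 5, 1
Rank savings: 5, 1, 3, 2, 4
d = rank(income) − rank(savings): -2, 1, 1, 3, -3; Σd² = 24
ρ = 1 − 6Σd² / [n(n²−1)] = 1 − 6×24 / (5×24) = 1 − 144/120 ≈ -0.2000

-0.2000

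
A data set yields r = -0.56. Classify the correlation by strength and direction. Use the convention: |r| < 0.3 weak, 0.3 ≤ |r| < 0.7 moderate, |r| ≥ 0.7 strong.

r = -0.56 < 0 so the relationship is negative.
|r| = 0.56, which falls in the moderate range.

moderate negative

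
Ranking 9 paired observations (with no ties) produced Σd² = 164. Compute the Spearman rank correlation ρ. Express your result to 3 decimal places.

ρ = 1 − 6Σd² / [n(n²−1)] = 1 − 6×164 / (9×80)
  = 1 − 984/720 = 1 − 1.3667 ≈ -0.367

-0.367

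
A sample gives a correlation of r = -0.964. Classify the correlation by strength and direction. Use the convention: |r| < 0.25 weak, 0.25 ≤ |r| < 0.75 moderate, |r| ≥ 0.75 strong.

strong negative

r = -0.964 < 0 so the relationship is negative.
|r| = 0.964, which falls in the strong range.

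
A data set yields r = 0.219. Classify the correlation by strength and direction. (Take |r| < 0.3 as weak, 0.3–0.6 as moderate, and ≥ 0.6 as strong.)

r = 0.219 > 0 so the relationship is positive.
|r| = 0.219, which falls in the weak range.

weak positive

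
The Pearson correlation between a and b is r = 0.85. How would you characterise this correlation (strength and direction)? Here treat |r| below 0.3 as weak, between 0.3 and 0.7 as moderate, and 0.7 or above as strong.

r = 0.85 > 0 so the relationship is positive.
|r| = 0.85, which falls in the strong range.

strong positive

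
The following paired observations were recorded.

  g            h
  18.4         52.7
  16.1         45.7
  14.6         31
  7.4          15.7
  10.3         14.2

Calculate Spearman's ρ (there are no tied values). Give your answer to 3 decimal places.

Rank g: 5, 4, 3, 1, 2
Rank h: 5, 4, 3, 2, 1
d = rank(g) − rank(h): 0, 0, 0, -1, 1; Σd² = 2
ρ = 1 − 6Σd² / [n(n²−1)] = 1 − 6×2 / (5×24) = 1 − 12/120 ≈ 0.900

0.900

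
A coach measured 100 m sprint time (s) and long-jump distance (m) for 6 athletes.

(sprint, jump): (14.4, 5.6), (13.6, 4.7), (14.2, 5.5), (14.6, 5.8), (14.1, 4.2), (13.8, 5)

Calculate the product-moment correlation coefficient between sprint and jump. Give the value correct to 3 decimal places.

n = 6, Σx = 84.7, Σy = 30.8, Σx² = 1196.37, Σy² = 159.98, Σxy = 435.56
nΣxy − ΣxΣy = 2613.36 − 2608.76 = 4.6
nΣx² − (Σx)² = 7178.22 − 7174.09 = 4.13; nΣy² − (Σy)² = 959.88 − 948.64 = 11.24
r = 4.6 / √(4.13 × 11.24) = 4.6 / 6.8133 ≈ 0.675

0.675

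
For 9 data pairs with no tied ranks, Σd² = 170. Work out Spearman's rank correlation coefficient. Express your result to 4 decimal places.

ρ = 1 − 6Σd² / [n(n²−1)] = 1 − 6×170 / (9×80)
  = 1 − 1020/720 = 1 − 1.41667 ≈ -0.4167

-0.4167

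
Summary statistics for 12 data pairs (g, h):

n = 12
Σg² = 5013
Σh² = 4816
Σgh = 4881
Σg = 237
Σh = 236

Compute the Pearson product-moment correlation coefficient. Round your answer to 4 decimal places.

r = (nΣgh − ΣgΣh) / √[(nΣg² − (Σg)²)(nΣh² − (Σh)²)]
Numerator: 12×4881 − 237×236 = 2640
Denominator: √[(60156 − 56169)(57792 − 55696)] = √[3987 × 2096] = 2890.8047
r = 2640 / 2890.8047 ≈ 0.9132

0.9132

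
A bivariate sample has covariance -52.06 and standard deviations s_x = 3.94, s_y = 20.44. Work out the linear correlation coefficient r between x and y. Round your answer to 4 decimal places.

r = Cov(x,y) / (s_x · s_y) = -52.06 / (3.94 × 20.44)
  = -52.06 / 80.5336 ≈ -0.6464

-0.6464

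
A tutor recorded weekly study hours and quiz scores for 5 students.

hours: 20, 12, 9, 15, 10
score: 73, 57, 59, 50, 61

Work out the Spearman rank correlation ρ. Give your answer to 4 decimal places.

0.1000

Rank hours: 5, 3, 1, 4, 2
Rank score: 5, 2, 3, 1, 4
d = rank(hours) − rank(score): 0, 1, -2, 3, -2; Σd² = 18
ρ = 1 − 6Σd² / [n(n²−1)] = 1 − 6×18 / (5×24) = 1 − 108/120 ≈ 0.1000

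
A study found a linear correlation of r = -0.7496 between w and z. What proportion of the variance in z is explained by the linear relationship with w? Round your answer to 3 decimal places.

0.562

r² = (-0.7496)² = 0.562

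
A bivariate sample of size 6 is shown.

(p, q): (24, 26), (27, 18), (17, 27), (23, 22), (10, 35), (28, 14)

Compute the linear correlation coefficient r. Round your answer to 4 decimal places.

-0.9342

n = 6, Σp = 129, Σq = 142, Σp² = 3007, Σq² = 3634, Σpq = 2817
nΣpq − ΣpΣq = 16902 − 18318 = -1416
nΣp² − (Σp)² = 18042 − 16641 = 1401; nΣq² − (Σq)² = 21804 − 20164 = 1640
r = -1416 / √(1401 × 1640) = -1416 / 1515.7968 ≈ -0.9342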